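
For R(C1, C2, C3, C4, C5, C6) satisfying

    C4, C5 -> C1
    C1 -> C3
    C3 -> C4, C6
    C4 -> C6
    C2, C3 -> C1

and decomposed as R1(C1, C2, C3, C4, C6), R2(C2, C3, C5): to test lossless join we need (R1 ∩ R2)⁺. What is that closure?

R1 ∩ R2 = {C2, C3}.
C3 → C4, C6 applies, adding C4, C6
C2, C3 → C1 applies, adding C1
Closure: {C1, C2, C3, C4, C6}.

C1, C2, C3, C4, C6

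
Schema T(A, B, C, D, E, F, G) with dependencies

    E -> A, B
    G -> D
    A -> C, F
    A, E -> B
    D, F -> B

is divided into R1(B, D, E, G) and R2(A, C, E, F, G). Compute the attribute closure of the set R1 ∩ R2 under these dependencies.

A, B, C, D, E, F, G

R1 ∩ R2 = {E, G}.
E → A, B applies, adding A, B
G → D applies, adding D
A → C, F applies, adding C, F
Closure: {A, B, C, D, E, F, G}.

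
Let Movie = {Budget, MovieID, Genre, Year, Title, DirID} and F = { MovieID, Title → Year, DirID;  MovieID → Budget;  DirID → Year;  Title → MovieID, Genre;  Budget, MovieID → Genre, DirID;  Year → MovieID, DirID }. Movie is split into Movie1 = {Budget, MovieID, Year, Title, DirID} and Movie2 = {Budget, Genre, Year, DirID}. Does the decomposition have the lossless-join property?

Common attributes: Movie1 ∩ Movie2 = {Budget, Year, DirID}.
Closure of {Budget, Year, DirID}: Year → MovieID, DirID applies, adding MovieID; Budget, MovieID → Genre, DirID applies, adding Genre. So (Budget, Year, DirID)⁺ = {Budget, MovieID, Genre, Year, DirID}.
This closure contains every attribute of Movie2, so Movie1 ∩ Movie2 → Movie2. The join is lossless.

Yes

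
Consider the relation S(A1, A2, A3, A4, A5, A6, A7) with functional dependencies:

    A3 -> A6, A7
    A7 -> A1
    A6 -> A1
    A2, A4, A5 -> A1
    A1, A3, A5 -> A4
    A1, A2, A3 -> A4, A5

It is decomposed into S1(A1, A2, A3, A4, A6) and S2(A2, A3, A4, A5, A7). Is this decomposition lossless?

Yes

Common attributes: S1 ∩ S2 = {A2, A3, A4}.
Closure of {A2, A3, A4}: A3 → A6, A7 applies, adding A6, A7; A7 → A1 applies, adding A1; A1, A2, A3 → A4, A5 applies, adding A5. So (A2, A3, A4)⁺ = {A1, A2, A3, A4, A5, A6, A7}.
This closure contains every attribute of S1, so S1 ∩ S2 → S1. The join is lossless.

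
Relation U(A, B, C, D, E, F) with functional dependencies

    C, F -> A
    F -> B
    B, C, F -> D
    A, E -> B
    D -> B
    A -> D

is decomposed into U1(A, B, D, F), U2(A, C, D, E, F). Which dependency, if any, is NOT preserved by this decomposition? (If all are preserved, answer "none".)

none

C, F → A lies within U2.
F → B lies within U1.
B, C, F → D: restricted closure across fragments reaches D.
A, E → B: restricted closure across fragments reaches B.
D → B lies within U1.
A → D lies within U1.
Every dependency is enforceable on the fragments, so the decomposition is dependency-preserving.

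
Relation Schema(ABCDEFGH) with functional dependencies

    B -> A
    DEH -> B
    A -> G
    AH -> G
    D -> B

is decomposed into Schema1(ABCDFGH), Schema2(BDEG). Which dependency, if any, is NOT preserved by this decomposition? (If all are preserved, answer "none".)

B → A lies within Schema1.
DEH → B: restricted closure across fragments reaches B.
A → G lies within Schema1.
AH → G lies within Schema1.
D → B lies within Schema1.
Every dependency is enforceable on the fragments, so the decomposition is dependency-preserving.

none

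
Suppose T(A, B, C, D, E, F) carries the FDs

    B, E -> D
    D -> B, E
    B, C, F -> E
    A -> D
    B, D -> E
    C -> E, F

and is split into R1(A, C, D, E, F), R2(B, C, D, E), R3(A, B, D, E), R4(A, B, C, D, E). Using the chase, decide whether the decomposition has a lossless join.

Chase test. Columns are A, B, C, D, E, F; row i has aⱼ where attribute j ∈ Ri, else bᵢⱼ.
Initial tableau (one row per fragment):
  row 1: a1 b12 a3 a4 a5 a6
  row 2: b21 a2 a3 a4 a5 b26
  row 3: a1 a2 b33 a4 a5 b36
  row 4: a1 a2 a3 a4 a5 b46
Rows 1 and 2 agree on D; apply D→B, E and equate their B, E entries.
Rows 1 and 2 agree on C; apply C→E, F and equate their E, F entries.
Rows 1 and 4 agree on C; apply C→E, F and equate their E, F entries.
Row 1 is now all distinguished symbols — the join is lossless.

Yes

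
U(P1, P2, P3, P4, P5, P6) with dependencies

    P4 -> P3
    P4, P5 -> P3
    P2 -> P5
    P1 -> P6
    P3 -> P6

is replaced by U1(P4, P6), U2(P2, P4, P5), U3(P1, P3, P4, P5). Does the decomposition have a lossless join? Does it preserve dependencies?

lossy and not dependency-preserving

Lossless test (chase): Rows 1 and 2 agree on P4; apply P4→P3 and equate their P3 entries. Rows 1 and 3 agree on P4; apply P4→P3 and equate their P3 entries. Rows 1 and 2 agree on P3; apply P3→P6 and equate their P6 entries. Rows 1 and 3 agree on P3; apply P3→P6 and equate their P6 entries. No row becomes fully distinguished — the join is lossy.
Dependency preservation: the restricted closure of {P1} across the fragments never reaches {P6}, so P1 → P6 cannot be enforced without a join — not preserved.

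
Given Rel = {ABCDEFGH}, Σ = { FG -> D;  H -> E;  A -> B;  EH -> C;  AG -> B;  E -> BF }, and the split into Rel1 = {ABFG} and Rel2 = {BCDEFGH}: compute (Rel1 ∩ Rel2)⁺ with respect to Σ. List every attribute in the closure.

BDFG

Rel1 ∩ Rel2 = {BFG}.
FG → D applies, adding D
Closure: {BDFG}.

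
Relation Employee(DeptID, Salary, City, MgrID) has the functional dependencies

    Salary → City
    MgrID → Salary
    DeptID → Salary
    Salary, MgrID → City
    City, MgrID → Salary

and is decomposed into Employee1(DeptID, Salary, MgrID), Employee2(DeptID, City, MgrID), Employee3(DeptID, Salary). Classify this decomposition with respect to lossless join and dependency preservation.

Lossless test (chase): Rows 1 and 3 agree on Salary; apply Salary→City and equate their City entries. Rows 1 and 2 agree on MgrID; apply MgrID→Salary and equate their Salary entries. Rows 1 and 2 agree on Salary, MgrID; apply Salary, MgrID→City and equate their City entries. Row 1 is now all distinguished symbols — the join is lossless.
Dependency preservation: the restricted closure of {Salary} across the fragments never reaches {City}, so Salary → City cannot be enforced without a join — not preserved.

lossless but not dependency-preserving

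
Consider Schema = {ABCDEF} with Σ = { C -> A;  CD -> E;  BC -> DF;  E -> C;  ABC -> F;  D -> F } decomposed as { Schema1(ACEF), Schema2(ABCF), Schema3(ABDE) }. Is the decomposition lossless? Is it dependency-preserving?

Lossless test (chase): Rows 1 and 3 agree on E; apply E→C and equate their C entries. Rows 2 and 3 agree on ABC; apply ABC→F and equate their F entries. Rows 2 and 3 agree on BC; apply BC→DF and equate their DF entries. Rows 2 and 3 agree on CD; apply CD→E and equate their E entries. Row 2 is now all distinguished symbols — the join is lossless.
Dependency preservation: the restricted closure of {CD} across the fragments never reaches {E}, so CD → E cannot be enforced without a join — not preserved.

lossless but not dependency-preserving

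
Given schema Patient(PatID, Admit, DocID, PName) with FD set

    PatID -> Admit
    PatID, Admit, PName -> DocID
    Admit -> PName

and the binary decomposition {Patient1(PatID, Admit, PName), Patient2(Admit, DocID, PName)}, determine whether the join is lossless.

Common attributes: Patient1 ∩ Patient2 = {Admit, PName}.
No dependency enlarges {Admit, PName}, so (Admit, PName)⁺ = {Admit, PName}.
The closure contains neither all of Patient1 = {PatID, Admit, PName} nor all of Patient2 = {Admit, DocID, PName}, so the common attributes are not a superkey of either fragment. The join is lossy.

No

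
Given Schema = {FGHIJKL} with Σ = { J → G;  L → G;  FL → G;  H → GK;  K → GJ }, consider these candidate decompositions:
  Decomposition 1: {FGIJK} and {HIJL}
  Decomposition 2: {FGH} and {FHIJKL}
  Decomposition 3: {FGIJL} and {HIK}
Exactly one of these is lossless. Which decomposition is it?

Decomposition 1: common = {IJ}, closure = {GIJ} → lossy.
Decomposition 2: common = {FH}, closure = {FGHJK} → lossless.
Decomposition 3: common = {I}, closure = {I} → lossy.

Decomposition 2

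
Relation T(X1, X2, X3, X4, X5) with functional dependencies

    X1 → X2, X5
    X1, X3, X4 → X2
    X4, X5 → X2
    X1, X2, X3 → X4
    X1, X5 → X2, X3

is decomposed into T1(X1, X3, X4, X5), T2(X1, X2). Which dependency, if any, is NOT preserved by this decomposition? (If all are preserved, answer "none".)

Check X4, X5 → X2: no single fragment contains all of {X2, X4, X5}, and the restricted closure of {X4, X5} across the fragments never reaches {X2}.
X1 → X2, X5 is preserved.
X1, X3, X4 → X2 is preserved.
X1, X2, X3 → X4 is preserved.
X1, X5 → X2, X3 is preserved.

X4, X5 → X2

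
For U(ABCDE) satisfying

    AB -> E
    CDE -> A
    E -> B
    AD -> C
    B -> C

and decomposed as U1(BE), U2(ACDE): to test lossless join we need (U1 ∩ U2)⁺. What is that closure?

U1 ∩ U2 = {E}.
E → B applies, adding B
B → C applies, adding C
Closure: {BCE}.

BCE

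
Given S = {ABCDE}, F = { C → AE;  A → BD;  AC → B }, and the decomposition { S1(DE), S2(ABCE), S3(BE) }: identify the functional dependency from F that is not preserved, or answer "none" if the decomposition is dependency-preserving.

A → BD

Check A → BD: no single fragment contains all of {ABD}, and the restricted closure of {A} across the fragments never reaches {BD}.
C → AE is preserved.
AC → B is preserved.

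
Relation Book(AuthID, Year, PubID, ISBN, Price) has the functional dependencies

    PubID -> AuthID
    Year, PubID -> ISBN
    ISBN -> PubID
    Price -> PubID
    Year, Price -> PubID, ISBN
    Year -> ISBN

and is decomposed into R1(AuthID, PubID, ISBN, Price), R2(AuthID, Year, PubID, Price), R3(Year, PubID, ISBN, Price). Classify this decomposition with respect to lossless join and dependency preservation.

lossless and dependency-preserving

Lossless test (chase): Rows 1 and 3 agree on PubID; apply PubID→AuthID and equate their AuthID entries. Rows 2 and 3 agree on Year, PubID; apply Year, PubID→ISBN and equate their ISBN entries. Row 2 is now all distinguished symbols — the join is lossless.
Dependency preservation: every FD's attributes lie within a single fragment, so each can be enforced locally — preserved.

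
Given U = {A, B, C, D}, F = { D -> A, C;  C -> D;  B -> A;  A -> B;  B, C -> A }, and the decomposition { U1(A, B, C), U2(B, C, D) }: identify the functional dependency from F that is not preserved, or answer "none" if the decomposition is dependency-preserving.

none

D → A, C: restricted closure across fragments reaches A, C.
C → D lies within U2.
B → A lies within U1.
A → B lies within U1.
B, C → A lies within U1.
Every dependency is enforceable on the fragments, so the decomposition is dependency-preserving.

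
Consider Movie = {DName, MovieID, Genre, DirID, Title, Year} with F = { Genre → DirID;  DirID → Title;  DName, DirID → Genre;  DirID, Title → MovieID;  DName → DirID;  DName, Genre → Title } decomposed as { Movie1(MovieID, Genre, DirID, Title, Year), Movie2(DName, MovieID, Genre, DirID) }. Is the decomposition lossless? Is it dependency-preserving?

lossy but dependency-preserving

Lossless test: (MovieID, Genre, DirID)⁺ = {MovieID, Genre, DirID, Title}, which is a superkey of neither fragment — lossy.
Dependency preservation: DName, Genre → Title is not contained in any single fragment, but the restricted closure of its left-hand side across the fragments still reaches the right-hand side; the remaining FDs each lie inside some fragment. All dependencies are preserved.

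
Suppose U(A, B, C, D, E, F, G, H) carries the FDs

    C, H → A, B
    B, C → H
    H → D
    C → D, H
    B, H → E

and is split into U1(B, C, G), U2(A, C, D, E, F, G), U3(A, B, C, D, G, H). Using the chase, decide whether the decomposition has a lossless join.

Yes

Chase test. Columns are A, B, C, D, E, F, G, H; row i has aⱼ where attribute j ∈ Ui, else bᵢⱼ.
Initial tableau (one row per fragment):
  row 1: b11 a2 a3 b14 b15 b16 a7 b18
  row 2: a1 b22 a3 a4 a5 a6 a7 b28
  row 3: a1 a2 a3 a4 b35 b36 a7 a8
Rows 1 and 3 agree on B, C; apply B, C→H and equate their H entries.
Rows 1 and 3 agree on H; apply H→D and equate their D entries.
Rows 1 and 2 agree on C; apply C→D, H and equate their D, H entries.
Rows 1 and 3 agree on B, H; apply B, H→E and equate their E entries.
Rows 1 and 2 agree on C, H; apply C, H→A, B and equate their A, B entries.
Rows 1 and 2 agree on B, H; apply B, H→E and equate their E entries.
Row 2 is now all distinguished symbols — the join is lossless.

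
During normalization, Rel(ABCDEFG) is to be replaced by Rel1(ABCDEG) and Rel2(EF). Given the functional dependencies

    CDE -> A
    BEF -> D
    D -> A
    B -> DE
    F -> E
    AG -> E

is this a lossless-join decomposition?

Common attributes: Rel1 ∩ Rel2 = {E}.
No dependency enlarges {E}, so (E)⁺ = {E}.
The closure contains neither all of Rel1 = {ABCDEG} nor all of Rel2 = {EF}, so the common attributes are not a superkey of either fragment. The join is lossy.

No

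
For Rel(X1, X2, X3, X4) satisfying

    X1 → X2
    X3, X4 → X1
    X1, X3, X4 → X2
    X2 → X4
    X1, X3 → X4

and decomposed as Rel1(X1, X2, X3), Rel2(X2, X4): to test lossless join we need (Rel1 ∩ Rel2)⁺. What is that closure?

X2, X4

Rel1 ∩ Rel2 = {X2}.
X2 → X4 applies, adding X4
Closure: {X2, X4}.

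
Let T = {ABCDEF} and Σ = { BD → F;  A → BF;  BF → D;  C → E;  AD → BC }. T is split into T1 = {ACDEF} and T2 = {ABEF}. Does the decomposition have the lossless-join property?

Yes

Common attributes: T1 ∩ T2 = {AEF}.
Closure of {AEF}: A → BF applies, adding B; BF → D applies, adding D; AD → BC applies, adding C. So (AEF)⁺ = {ABCDEF}.
This closure contains every attribute of T1, so T1 ∩ T2 → T1. The join is lossless.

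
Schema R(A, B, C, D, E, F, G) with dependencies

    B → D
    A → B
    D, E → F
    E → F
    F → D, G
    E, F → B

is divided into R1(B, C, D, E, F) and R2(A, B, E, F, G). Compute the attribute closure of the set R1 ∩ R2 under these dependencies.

R1 ∩ R2 = {B, E, F}.
B → D applies, adding D
F → D, G applies, adding G
Closure: {B, D, E, F, G}.

B, D, E, F, G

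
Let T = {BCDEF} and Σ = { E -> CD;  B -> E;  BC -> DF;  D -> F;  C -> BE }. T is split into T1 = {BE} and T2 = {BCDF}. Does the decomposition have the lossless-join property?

Yes

Common attributes: T1 ∩ T2 = {B}.
Closure of {B}: B → E applies, adding E; E → CD applies, adding CD; BC → DF applies, adding F. So (B)⁺ = {BCDEF}.
This closure contains every attribute of T1, so T1 ∩ T2 → T1. The join is lossless.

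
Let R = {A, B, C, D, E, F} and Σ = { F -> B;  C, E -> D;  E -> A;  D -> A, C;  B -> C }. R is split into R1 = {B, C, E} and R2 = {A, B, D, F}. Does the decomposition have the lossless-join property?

No

Common attributes: R1 ∩ R2 = {B}.
Closure of {B}: B → C applies, adding C. So (B)⁺ = {B, C}.
The closure contains neither all of R1 = {B, C, E} nor all of R2 = {A, B, D, F}, so the common attributes are not a superkey of either fragment. The join is lossy.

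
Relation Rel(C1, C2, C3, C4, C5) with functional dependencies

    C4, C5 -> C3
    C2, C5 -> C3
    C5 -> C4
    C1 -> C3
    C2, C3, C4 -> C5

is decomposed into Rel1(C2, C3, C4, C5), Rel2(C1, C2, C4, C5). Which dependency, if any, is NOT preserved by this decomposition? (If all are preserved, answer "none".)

C1 -> C3

Check C1 → C3: no single fragment contains all of {C1, C3}, and the restricted closure of {C1} across the fragments never reaches {C3}.
C4, C5 → C3 is preserved.
C2, C5 → C3 is preserved.
C5 → C4 is preserved.
C2, C3, C4 → C5 is preserved.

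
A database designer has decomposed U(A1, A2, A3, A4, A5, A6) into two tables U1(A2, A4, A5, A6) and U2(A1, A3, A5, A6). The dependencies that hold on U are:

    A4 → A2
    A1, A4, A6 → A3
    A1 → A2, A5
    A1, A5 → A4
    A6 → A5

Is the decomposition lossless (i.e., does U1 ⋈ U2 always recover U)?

Common attributes: U1 ∩ U2 = {A5, A6}.
No dependency enlarges {A5, A6}, so (A5, A6)⁺ = {A5, A6}.
The closure contains neither all of U1 = {A2, A4, A5, A6} nor all of U2 = {A1, A3, A5, A6}, so the common attributes are not a superkey of either fragment. The join is lossy.

No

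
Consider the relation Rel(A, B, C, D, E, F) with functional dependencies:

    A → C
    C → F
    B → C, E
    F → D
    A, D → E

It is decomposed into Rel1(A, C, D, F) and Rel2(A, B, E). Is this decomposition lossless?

Yes

Common attributes: Rel1 ∩ Rel2 = {A}.
Closure of {A}: A → C applies, adding C; C → F applies, adding F; F → D applies, adding D; A, D → E applies, adding E. So (A)⁺ = {A, C, D, E, F}.
This closure contains every attribute of Rel1, so Rel1 ∩ Rel2 → Rel1. The join is lossless.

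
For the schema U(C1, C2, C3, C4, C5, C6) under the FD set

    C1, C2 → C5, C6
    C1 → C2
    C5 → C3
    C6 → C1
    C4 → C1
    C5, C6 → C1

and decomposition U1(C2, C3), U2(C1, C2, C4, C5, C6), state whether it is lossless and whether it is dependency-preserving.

Lossless test: (C2)⁺ = {C2}, which is a superkey of neither fragment — lossy.
Dependency preservation: the restricted closure of {C5} across the fragments never reaches {C3}, so C5 → C3 cannot be enforced without a join — not preserved.

lossy and not dependency-preserving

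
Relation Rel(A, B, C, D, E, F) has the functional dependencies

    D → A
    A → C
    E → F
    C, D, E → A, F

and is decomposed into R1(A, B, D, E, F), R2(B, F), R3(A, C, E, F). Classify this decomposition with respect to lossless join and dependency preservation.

Lossless test (chase): Rows 1 and 3 agree on A; apply A→C and equate their C entries. Row 1 is now all distinguished symbols — the join is lossless.
Dependency preservation: C, D, E → A, F is not contained in any single fragment, but the restricted closure of its left-hand side across the fragments still reaches the right-hand side; the remaining FDs each lie inside some fragment. All dependencies are preserved.

lossless and dependency-preserving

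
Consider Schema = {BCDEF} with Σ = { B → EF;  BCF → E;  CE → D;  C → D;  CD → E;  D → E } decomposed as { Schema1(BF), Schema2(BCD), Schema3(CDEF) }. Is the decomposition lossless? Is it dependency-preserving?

Lossless test (chase): Rows 1 and 2 agree on B; apply B→EF and equate their EF entries. Rows 2 and 3 agree on CD; apply CD→E and equate their E entries. Row 2 is now all distinguished symbols — the join is lossless.
Dependency preservation: the restricted closure of {B} across the fragments never reaches {EF}, so B → EF cannot be enforced without a join — not preserved.

lossless but not dependency-preserving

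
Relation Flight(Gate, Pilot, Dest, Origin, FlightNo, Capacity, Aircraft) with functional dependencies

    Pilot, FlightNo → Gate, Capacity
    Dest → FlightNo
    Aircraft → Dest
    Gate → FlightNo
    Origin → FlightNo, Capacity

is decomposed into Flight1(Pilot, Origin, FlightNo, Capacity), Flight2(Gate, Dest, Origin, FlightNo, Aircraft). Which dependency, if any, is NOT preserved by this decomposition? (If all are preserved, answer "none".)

Check Pilot, FlightNo → Gate, Capacity: no single fragment contains all of {Gate, Pilot, FlightNo, Capacity}, and the restricted closure of {Pilot, FlightNo} across the fragments never reaches {Gate, Capacity}.
Dest → FlightNo is preserved.
Aircraft → Dest is preserved.
Gate → FlightNo is preserved.
Origin → FlightNo, Capacity is preserved.

Pilot, FlightNo → Gate, Capacity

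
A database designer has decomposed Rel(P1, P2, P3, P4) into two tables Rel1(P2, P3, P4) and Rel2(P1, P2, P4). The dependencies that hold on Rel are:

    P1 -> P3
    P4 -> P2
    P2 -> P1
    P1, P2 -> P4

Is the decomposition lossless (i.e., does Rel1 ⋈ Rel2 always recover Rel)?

Yes

Common attributes: Rel1 ∩ Rel2 = {P2, P4}.
Closure of {P2, P4}: P2 → P1 applies, adding P1; P1 → P3 applies, adding P3. So (P2, P4)⁺ = {P1, P2, P3, P4}.
This closure contains every attribute of Rel1, so Rel1 ∩ Rel2 → Rel1. The join is lossless.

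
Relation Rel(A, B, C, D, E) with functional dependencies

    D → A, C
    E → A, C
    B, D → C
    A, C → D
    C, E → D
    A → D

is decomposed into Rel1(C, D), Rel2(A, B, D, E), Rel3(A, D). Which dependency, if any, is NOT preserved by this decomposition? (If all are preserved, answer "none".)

D → A, C: restricted closure across fragments reaches A, C.
E → A, C: restricted closure across fragments reaches A, C.
B, D → C: restricted closure across fragments reaches C.
A, C → D: restricted closure across fragments reaches D.
C, E → D: restricted closure across fragments reaches D.
A → D lies within Rel2.
Every dependency is enforceable on the fragments, so the decomposition is dependency-preserving.

none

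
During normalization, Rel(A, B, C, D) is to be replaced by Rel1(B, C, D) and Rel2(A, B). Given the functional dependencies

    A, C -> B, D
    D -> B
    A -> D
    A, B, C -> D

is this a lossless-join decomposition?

No

Common attributes: Rel1 ∩ Rel2 = {B}.
No dependency enlarges {B}, so (B)⁺ = {B}.
The closure contains neither all of Rel1 = {B, C, D} nor all of Rel2 = {A, B}, so the common attributes are not a superkey of either fragment. The join is lossy.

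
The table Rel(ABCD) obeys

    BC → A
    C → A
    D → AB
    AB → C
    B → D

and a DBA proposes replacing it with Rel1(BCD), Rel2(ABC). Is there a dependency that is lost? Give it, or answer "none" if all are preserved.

none

BC → A lies within Rel2.
C → A lies within Rel2.
D → AB: restricted closure across fragments reaches AB.
AB → C lies within Rel2.
B → D lies within Rel1.
Every dependency is enforceable on the fragments, so the decomposition is dependency-preserving.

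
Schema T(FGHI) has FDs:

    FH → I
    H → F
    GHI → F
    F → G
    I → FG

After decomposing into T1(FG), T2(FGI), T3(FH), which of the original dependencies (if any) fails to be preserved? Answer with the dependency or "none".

Check FH → I: no single fragment contains all of {FHI}, and the restricted closure of {FH} across the fragments never reaches {I}.
H → F is preserved.
GHI → F is preserved.
F → G is preserved.
I → FG is preserved.

FH → I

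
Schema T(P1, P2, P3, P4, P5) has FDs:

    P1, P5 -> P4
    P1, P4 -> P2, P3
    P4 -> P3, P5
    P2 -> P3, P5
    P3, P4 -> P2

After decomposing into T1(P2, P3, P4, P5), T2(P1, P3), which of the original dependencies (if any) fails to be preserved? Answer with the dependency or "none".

Check P1, P5 → P4: no single fragment contains all of {P1, P4, P5}, and the restricted closure of {P1, P5} across the fragments never reaches {P4}.
P1, P4 → P2, P3 is preserved.
P4 → P3, P5 is preserved.
P2 → P3, P5 is preserved.
P3, P4 → P2 is preserved.

P1, P5 -> P4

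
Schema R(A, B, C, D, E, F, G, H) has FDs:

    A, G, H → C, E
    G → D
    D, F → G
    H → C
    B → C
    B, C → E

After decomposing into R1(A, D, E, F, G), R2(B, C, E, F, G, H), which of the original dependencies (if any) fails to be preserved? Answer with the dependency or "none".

Check A, G, H → C, E: no single fragment contains all of {A, C, E, G, H}, and the restricted closure of {A, G, H} across the fragments never reaches {C, E}.
G → D is preserved.
D, F → G is preserved.
H → C is preserved.
B → C is preserved.
B, C → E is preserved.

A, G, H → C, E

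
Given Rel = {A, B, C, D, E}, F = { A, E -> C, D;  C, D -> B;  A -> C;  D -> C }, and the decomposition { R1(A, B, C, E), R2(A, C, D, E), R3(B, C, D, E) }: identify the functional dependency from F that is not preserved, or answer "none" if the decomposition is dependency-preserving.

none

A, E → C, D lies within R2.
C, D → B lies within R3.
A → C lies within R1.
D → C lies within R2.
Every dependency is enforceable on the fragments, so the decomposition is dependency-preserving.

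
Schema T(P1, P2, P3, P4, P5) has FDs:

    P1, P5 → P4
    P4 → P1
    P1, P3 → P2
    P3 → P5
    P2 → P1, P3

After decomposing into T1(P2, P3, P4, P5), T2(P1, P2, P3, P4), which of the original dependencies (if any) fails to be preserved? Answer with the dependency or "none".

Check P1, P5 → P4: no single fragment contains all of {P1, P4, P5}, and the restricted closure of {P1, P5} across the fragments never reaches {P4}.
P4 → P1 is preserved.
P1, P3 → P2 is preserved.
P3 → P5 is preserved.
P2 → P1, P3 is preserved.

P1, P5 → P4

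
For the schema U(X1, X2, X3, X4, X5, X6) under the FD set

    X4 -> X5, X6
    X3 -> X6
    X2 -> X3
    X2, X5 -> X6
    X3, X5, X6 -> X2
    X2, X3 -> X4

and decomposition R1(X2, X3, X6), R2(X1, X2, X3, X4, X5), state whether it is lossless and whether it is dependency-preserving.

lossless but not dependency-preserving

Lossless test: (X2, X3)⁺ = {X2, X3, X4, X5, X6}, which contains all of one fragment — lossless.
Dependency preservation: the restricted closure of {X4} across the fragments never reaches {X5, X6}, so X4 → X5, X6 cannot be enforced without a join — not preserved.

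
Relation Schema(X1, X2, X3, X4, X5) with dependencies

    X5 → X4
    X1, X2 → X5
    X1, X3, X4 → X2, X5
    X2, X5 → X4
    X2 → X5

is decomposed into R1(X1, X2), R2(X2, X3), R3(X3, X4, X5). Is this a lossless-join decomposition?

Chase test. Columns are X1, X2, X3, X4, X5; row i has aⱼ where attribute j ∈ Ri, else bᵢⱼ.
Initial tableau (one row per fragment):
  row 1: a1 a2 b13 b14 b15
  row 2: b21 a2 a3 b24 b25
  row 3: b31 b32 a3 a4 a5
Rows 1 and 2 agree on X2; apply X2→X5 and equate their X5 entries.
Rows 1 and 2 agree on X5; apply X5→X4 and equate their X4 entries.
No row becomes fully distinguished — the join is lossy.

No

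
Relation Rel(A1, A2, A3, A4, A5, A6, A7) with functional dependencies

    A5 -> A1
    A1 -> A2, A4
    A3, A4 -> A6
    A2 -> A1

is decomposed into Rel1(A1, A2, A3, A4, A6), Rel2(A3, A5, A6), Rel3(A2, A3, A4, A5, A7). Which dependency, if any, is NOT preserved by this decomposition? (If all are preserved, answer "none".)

A5 → A1: restricted closure across fragments reaches A1.
A1 → A2, A4 lies within Rel1.
A3, A4 → A6 lies within Rel1.
A2 → A1 lies within Rel1.
Every dependency is enforceable on the fragments, so the decomposition is dependency-preserving.

none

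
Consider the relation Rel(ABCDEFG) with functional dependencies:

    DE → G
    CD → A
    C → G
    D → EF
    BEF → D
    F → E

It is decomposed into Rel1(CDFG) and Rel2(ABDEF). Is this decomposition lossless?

No

Common attributes: Rel1 ∩ Rel2 = {DF}.
Closure of {DF}: D → EF applies, adding E; DE → G applies, adding G. So (DF)⁺ = {DEFG}.
The closure contains neither all of Rel1 = {CDFG} nor all of Rel2 = {ABDEF}, so the common attributes are not a superkey of either fragment. The join is lossy.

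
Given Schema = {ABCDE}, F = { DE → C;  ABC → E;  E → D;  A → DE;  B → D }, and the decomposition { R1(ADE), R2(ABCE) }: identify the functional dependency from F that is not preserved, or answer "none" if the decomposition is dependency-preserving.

Check B → D: no single fragment contains all of {BD}, and the restricted closure of {B} across the fragments never reaches {D}.
DE → C is preserved.
ABC → E is preserved.
E → D is preserved.
A → DE is preserved.

B → D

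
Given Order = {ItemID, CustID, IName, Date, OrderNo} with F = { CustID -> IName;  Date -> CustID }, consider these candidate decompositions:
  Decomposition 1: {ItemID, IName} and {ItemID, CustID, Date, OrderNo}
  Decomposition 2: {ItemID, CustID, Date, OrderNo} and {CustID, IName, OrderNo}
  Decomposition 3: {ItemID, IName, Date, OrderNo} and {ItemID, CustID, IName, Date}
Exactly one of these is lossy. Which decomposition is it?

Decomposition 1: common = {ItemID}, closure = {ItemID} → lossy.
Decomposition 2: common = {CustID, OrderNo}, closure = {CustID, IName, OrderNo} → lossless.
Decomposition 3: common = {ItemID, IName, Date}, closure = {ItemID, CustID, IName, Date} → lossless.

Decomposition 1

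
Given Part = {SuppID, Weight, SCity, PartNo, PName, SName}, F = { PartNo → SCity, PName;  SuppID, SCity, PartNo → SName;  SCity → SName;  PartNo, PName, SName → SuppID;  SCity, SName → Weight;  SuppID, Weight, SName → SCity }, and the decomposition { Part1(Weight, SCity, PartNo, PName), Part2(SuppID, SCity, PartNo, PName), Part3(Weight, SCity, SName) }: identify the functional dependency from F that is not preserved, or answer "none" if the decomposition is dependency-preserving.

SuppID, Weight, SName → SCity

Check SuppID, Weight, SName → SCity: no single fragment contains all of {SuppID, Weight, SCity, SName}, and the restricted closure of {SuppID, Weight, SName} across the fragments never reaches {SCity}.
PartNo → SCity, PName is preserved.
SuppID, SCity, PartNo → SName is preserved.
SCity → SName is preserved.
PartNo, PName, SName → SuppID is preserved.
SCity, SName → Weight is preserved.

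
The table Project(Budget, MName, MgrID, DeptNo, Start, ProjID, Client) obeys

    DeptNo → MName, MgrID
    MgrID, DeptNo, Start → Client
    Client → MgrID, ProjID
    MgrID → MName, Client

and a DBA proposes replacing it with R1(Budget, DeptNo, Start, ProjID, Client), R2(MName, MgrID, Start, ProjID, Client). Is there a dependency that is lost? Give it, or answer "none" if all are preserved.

none

DeptNo → MName, MgrID: restricted closure across fragments reaches MName, MgrID.
MgrID, DeptNo, Start → Client: restricted closure across fragments reaches Client.
Client → MgrID, ProjID lies within R2.
MgrID → MName, Client lies within R2.
Every dependency is enforceable on the fragments, so the decomposition is dependency-preserving.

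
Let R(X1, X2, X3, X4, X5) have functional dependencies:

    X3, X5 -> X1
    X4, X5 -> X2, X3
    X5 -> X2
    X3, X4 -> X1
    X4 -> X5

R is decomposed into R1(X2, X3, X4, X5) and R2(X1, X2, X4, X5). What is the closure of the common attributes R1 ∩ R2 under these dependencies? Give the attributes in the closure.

X1, X2, X3, X4, X5

R1 ∩ R2 = {X2, X4, X5}.
X4, X5 → X2, X3 applies, adding X3
X3, X4 → X1 applies, adding X1
Closure: {X1, X2, X3, X4, X5}.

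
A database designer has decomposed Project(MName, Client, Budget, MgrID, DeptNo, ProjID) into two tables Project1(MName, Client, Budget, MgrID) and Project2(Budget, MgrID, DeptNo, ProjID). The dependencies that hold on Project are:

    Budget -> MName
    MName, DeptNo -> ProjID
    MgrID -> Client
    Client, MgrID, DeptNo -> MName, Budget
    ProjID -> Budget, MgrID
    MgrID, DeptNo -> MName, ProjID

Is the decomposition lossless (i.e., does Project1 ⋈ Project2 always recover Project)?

Yes

Common attributes: Project1 ∩ Project2 = {Budget, MgrID}.
Closure of {Budget, MgrID}: Budget → MName applies, adding MName; MgrID → Client applies, adding Client. So (Budget, MgrID)⁺ = {MName, Client, Budget, MgrID}.
This closure contains every attribute of Project1, so Project1 ∩ Project2 → Project1. The join is lossless.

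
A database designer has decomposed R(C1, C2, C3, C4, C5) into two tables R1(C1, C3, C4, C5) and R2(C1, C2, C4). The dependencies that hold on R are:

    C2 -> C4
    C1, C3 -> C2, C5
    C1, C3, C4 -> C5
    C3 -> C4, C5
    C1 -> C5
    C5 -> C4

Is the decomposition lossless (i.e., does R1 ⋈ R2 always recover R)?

No

Common attributes: R1 ∩ R2 = {C1, C4}.
Closure of {C1, C4}: C1 → C5 applies, adding C5. So (C1, C4)⁺ = {C1, C4, C5}.
The closure contains neither all of R1 = {C1, C3, C4, C5} nor all of R2 = {C1, C2, C4}, so the common attributes are not a superkey of either fragment. The join is lossy.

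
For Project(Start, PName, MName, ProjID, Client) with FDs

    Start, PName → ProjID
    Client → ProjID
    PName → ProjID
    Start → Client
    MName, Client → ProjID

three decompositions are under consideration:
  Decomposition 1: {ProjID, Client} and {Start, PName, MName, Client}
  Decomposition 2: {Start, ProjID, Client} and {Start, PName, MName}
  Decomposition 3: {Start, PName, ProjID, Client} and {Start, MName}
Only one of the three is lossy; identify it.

Decomposition 3

Decomposition 1: common = {Client}, closure = {ProjID, Client} → lossless.
Decomposition 2: common = {Start}, closure = {Start, ProjID, Client} → lossless.
Decomposition 3: common = {Start}, closure = {Start, ProjID, Client} → lossy.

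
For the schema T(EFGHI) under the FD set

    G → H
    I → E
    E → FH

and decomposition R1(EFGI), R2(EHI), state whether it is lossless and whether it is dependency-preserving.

lossless but not dependency-preserving

Lossless test: (EI)⁺ = {EFHI}, which contains all of one fragment — lossless.
Dependency preservation: the restricted closure of {G} across the fragments never reaches {H}, so G → H cannot be enforced without a join — not preserved.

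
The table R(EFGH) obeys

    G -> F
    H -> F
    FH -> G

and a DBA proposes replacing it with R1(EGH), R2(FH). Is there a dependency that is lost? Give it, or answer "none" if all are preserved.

G -> F

Check G → F: no single fragment contains all of {FG}, and the restricted closure of {G} across the fragments never reaches {F}.
H → F is preserved.
FH → G is preserved.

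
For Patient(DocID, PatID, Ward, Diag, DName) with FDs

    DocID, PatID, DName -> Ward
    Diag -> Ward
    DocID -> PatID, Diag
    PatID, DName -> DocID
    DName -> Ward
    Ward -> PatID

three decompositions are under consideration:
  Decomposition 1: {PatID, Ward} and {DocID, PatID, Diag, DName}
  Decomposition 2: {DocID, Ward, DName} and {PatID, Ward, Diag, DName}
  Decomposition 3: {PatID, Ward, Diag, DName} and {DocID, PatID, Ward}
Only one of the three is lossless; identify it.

Decomposition 1: common = {PatID}, closure = {PatID} → lossy.
Decomposition 2: common = {Ward, DName}, closure = {DocID, PatID, Ward, Diag, DName} → lossless.
Decomposition 3: common = {PatID, Ward}, closure = {PatID, Ward} → lossy.

Decomposition 2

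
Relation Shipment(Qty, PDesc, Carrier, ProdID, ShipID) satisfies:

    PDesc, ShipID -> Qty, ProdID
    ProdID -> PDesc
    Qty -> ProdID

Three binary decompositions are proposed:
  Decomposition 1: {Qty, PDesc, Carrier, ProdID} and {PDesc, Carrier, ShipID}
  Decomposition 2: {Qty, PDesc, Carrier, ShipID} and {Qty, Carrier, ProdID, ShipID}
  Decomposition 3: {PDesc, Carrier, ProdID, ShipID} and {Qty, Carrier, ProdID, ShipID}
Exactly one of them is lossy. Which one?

Decomposition 1: common = {PDesc, Carrier}, closure = {PDesc, Carrier} → lossy.
Decomposition 2: common = {Qty, Carrier, ShipID}, closure = {Qty, PDesc, Carrier, ProdID, ShipID} → lossless.
Decomposition 3: common = {Carrier, ProdID, ShipID}, closure = {Qty, PDesc, Carrier, ProdID, ShipID} → lossless.

Decomposition 1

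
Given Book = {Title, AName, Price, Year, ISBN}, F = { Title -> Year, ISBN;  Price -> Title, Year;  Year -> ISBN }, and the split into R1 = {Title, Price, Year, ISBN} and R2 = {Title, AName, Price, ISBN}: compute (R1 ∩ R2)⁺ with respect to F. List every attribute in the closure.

Title, Price, Year, ISBN

R1 ∩ R2 = {Title, Price, ISBN}.
Title → Year, ISBN applies, adding Year
Closure: {Title, Price, Year, ISBN}.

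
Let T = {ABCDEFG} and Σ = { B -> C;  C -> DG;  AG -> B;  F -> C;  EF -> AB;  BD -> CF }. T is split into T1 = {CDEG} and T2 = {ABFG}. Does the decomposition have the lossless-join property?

No

Common attributes: T1 ∩ T2 = {G}.
No dependency enlarges {G}, so (G)⁺ = {G}.
The closure contains neither all of T1 = {CDEG} nor all of T2 = {ABFG}, so the common attributes are not a superkey of either fragment. The join is lossy.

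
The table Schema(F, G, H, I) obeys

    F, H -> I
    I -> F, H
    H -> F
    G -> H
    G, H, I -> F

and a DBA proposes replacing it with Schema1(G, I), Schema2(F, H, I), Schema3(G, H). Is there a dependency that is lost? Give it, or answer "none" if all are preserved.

none

F, H → I lies within Schema2.
I → F, H lies within Schema2.
H → F lies within Schema2.
G → H lies within Schema3.
G, H, I → F: restricted closure across fragments reaches F.
Every dependency is enforceable on the fragments, so the decomposition is dependency-preserving.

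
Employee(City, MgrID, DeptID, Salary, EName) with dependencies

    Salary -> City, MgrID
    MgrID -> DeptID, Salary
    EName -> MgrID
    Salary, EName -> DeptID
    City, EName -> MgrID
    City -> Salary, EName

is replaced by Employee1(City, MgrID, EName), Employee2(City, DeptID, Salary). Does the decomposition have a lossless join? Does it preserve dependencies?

Lossless test: (City)⁺ = {City, MgrID, DeptID, Salary, EName}, which contains all of one fragment — lossless.
Dependency preservation: Salary → City, MgrID; MgrID → DeptID, Salary; Salary, EName → DeptID; City → Salary, EName are not contained in any single fragment, but the restricted closure of each left-hand side across the fragments still reaches the right-hand side; the remaining FDs each lie inside some fragment. All dependencies are preserved.

lossless and dependency-preserving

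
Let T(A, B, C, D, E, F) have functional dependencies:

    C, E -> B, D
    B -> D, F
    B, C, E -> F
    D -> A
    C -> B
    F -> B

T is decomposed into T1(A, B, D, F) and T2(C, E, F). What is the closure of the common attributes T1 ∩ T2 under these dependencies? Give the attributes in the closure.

T1 ∩ T2 = {F}.
F → B applies, adding B
B → D, F applies, adding D
D → A applies, adding A
Closure: {A, B, D, F}.

A, B, D, F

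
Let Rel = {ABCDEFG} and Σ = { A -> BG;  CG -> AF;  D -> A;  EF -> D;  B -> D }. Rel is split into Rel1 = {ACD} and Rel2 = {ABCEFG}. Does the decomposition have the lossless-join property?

Common attributes: Rel1 ∩ Rel2 = {AC}.
Closure of {AC}: A → BG applies, adding BG; CG → AF applies, adding F; B → D applies, adding D. So (AC)⁺ = {ABCDFG}.
This closure contains every attribute of Rel1, so Rel1 ∩ Rel2 → Rel1. The join is lossless.

Yes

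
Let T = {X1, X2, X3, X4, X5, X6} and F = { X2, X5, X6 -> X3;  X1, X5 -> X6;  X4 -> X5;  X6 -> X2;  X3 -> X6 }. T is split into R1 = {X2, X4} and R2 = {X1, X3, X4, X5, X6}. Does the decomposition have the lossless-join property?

No

Common attributes: R1 ∩ R2 = {X4}.
Closure of {X4}: X4 → X5 applies, adding X5. So (X4)⁺ = {X4, X5}.
The closure contains neither all of R1 = {X2, X4} nor all of R2 = {X1, X3, X4, X5, X6}, so the common attributes are not a superkey of either fragment. The join is lossy.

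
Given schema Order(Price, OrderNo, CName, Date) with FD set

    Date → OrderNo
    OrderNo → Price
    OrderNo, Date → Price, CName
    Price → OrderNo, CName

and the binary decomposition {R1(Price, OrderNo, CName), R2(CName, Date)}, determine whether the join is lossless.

No

Common attributes: R1 ∩ R2 = {CName}.
No dependency enlarges {CName}, so (CName)⁺ = {CName}.
The closure contains neither all of R1 = {Price, OrderNo, CName} nor all of R2 = {CName, Date}, so the common attributes are not a superkey of either fragment. The join is lossy.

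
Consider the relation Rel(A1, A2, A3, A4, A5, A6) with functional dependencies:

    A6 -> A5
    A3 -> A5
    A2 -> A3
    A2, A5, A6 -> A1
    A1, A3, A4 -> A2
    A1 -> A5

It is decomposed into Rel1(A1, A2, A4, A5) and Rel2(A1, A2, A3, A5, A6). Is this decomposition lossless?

No

Common attributes: Rel1 ∩ Rel2 = {A1, A2, A5}.
Closure of {A1, A2, A5}: A2 → A3 applies, adding A3. So (A1, A2, A5)⁺ = {A1, A2, A3, A5}.
The closure contains neither all of Rel1 = {A1, A2, A4, A5} nor all of Rel2 = {A1, A2, A3, A5, A6}, so the common attributes are not a superkey of either fragment. The join is lossy.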